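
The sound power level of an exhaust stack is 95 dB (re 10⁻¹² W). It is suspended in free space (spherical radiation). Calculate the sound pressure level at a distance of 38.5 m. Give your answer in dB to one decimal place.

52.3 dB

Free-field spherical radiation: L_p = L_w − 10·log₁₀(4π·r²), r = 38.5 m.
4π·r² = 1.863e+04 m², 10·log₁₀ of that is 42.701 dB.
L_p = 95 − 42.701 = 52.30 dB.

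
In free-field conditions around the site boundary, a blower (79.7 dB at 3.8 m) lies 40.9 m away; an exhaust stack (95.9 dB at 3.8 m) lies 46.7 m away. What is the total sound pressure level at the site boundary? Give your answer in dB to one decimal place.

First find each source's level at the receiver (point-source: −20·log₁₀(r/r_ref)), then combine on an intensity basis.
blower: 79.7 − 20·log₁₀(40.9/3.8) = 79.7 − 20.64 = 59.06 dB.
exhaust stack: 95.9 − 20·log₁₀(46.7/3.8) = 95.9 − 21.79 = 74.11 dB.
Σ 10^(L/10) = 2.656e+07 → L_total = 10·log₁₀(2.656e+07) = 74.24 dB.

74.2 dB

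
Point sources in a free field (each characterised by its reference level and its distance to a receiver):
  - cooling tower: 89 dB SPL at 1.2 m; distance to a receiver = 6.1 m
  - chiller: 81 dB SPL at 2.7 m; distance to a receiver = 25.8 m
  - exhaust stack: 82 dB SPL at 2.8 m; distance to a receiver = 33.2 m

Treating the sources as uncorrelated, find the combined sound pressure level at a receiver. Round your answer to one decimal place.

Apply inverse-square spreading to bring every level to the receiver, then sum 10^(L/10).
cooling tower: 89 − 20·log₁₀(6.1/1.2) = 89 − 14.12 = 74.88 dB SPL.
chiller: 81 − 20·log₁₀(25.8/2.7) = 81 − 19.61 = 61.39 dB SPL.
exhaust stack: 82 − 20·log₁₀(33.2/2.8) = 82 − 21.48 = 60.52 dB SPL.
Σ 10^(L/10) = 3.325e+07 → L_total = 10·log₁₀(3.325e+07) = 75.22 dB SPL.

75.2 dB SPL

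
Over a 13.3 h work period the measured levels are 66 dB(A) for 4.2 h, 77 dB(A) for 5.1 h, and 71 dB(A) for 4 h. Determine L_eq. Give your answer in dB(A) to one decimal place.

73.8 dB(A)

L_eq = 10·log₁₀[(1/T)·Σ tᵢ·10^(Lᵢ/10)] with T = 13.3 h.
Σ tᵢ·10^(Lᵢ/10) = 4.2·10^(66/10) + 5.1·10^(77/10) + 4·10^(71/10) = 3.227e+08.
L_eq = 10·log₁₀(3.227e+08/13.3) = 73.85 dB(A).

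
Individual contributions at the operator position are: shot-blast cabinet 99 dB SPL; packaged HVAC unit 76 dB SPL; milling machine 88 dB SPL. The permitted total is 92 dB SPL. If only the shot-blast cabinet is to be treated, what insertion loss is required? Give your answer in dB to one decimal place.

9.4 dB

The untreated sources together contribute 10^(76/10) + 10^(88/10) = 6.708e+08, i.e. 88.27 dB SPL.
To meet 92 dB SPL overall, the treated shot-blast cabinet may contribute at most 10^(92/10) − 6.708e+08 = 9.141e+08, i.e. 89.61 dB SPL.
Required insertion loss = 99 − 89.61 = 9.39 dB.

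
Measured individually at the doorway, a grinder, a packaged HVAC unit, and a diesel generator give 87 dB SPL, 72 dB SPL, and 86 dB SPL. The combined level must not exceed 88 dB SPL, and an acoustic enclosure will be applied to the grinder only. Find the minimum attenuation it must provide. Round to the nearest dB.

Fixed contribution from the other sources: Σ 10^(L/10) = 10^(72/10) + 10^(86/10) = 4.140e+08 (86.17 dB SPL).
The limit corresponds to 10^(88/10) = 6.310e+08; subtracting the fixed part leaves 2.170e+08 for the grinder, i.e. 83.36 dB SPL.
Required insertion loss = 87 − 83.36 = 3.64 dB.

4 dB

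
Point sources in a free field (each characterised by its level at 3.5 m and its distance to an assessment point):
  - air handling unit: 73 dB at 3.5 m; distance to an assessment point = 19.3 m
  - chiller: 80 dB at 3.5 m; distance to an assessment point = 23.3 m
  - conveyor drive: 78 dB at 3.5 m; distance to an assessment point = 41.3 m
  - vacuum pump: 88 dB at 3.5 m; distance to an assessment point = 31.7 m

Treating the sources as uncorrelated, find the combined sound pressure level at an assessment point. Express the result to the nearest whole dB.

Apply inverse-square spreading to bring every level to the receiver, then sum 10^(L/10).
air handling unit: 73 − 20·log₁₀(19.3/3.5) = 73 − 14.83 = 58.17 dB.
chiller: 80 − 20·log₁₀(23.3/3.5) = 80 − 16.47 = 63.53 dB.
conveyor drive: 78 − 20·log₁₀(41.3/3.5) = 78 − 21.44 = 56.56 dB.
vacuum pump: 88 − 20·log₁₀(31.7/3.5) = 88 − 19.14 = 68.86 dB.
Σ 10^(L/10) = 1.106e+07 → L_total = 10·log₁₀(1.106e+07) = 70.44 dB.

70 dB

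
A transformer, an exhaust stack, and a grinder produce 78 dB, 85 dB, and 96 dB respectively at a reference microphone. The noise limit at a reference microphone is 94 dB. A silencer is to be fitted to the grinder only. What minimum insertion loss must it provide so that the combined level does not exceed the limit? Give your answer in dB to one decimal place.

Fixed contribution from the other sources: Σ 10^(L/10) = 10^(78/10) + 10^(85/10) = 3.793e+08 (85.79 dB).
The limit corresponds to 10^(94/10) = 2.512e+09; subtracting the fixed part leaves 2.133e+09 for the grinder, i.e. 93.29 dB.
So the grinder must be reduced from 96 to 93.29 dB: IL = 2.71 dB.

2.7 dB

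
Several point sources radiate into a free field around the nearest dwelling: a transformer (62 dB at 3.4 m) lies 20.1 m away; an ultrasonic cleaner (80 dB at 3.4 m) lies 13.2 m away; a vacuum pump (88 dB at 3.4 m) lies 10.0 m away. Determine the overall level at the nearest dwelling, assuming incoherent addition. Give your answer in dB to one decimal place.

Apply inverse-square spreading to bring every level to the receiver, then sum 10^(L/10).
transformer: 62 − 20·log₁₀(20.1/3.4) = 62 − 15.43 = 46.57 dB.
ultrasonic cleaner: 80 − 20·log₁₀(13.2/3.4) = 80 − 11.78 = 68.22 dB.
vacuum pump: 88 − 20·log₁₀(10.0/3.4) = 88 − 9.37 = 78.63 dB.
Σ 10^(L/10) = 7.962e+07 → L_total = 10·log₁₀(7.962e+07) = 79.01 dB.

79.0 dB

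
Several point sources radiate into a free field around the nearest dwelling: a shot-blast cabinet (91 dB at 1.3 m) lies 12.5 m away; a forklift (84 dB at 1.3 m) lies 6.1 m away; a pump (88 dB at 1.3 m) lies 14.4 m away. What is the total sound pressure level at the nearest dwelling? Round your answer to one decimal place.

74.8 dB

First find each source's level at the receiver (point-source: −20·log₁₀(r/r_ref)), then combine on an intensity basis.
shot-blast cabinet: 91 − 20·log₁₀(12.5/1.3) = 91 − 19.66 = 71.34 dB.
forklift: 84 − 20·log₁₀(6.1/1.3) = 84 − 13.43 = 70.57 dB.
pump: 88 − 20·log₁₀(14.4/1.3) = 88 − 20.89 = 67.11 dB.
Σ 10^(L/10) = 3.017e+07 → L_total = 10·log₁₀(3.017e+07) = 74.80 dB.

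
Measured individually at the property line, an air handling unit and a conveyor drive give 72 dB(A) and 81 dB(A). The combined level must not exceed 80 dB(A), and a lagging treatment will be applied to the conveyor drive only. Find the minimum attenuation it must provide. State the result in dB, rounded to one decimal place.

The untreated sources together contribute 10^(72/10) = 1.585e+07, i.e. 72.00 dB(A).
To meet 80 dB(A) overall, the treated conveyor drive may contribute at most 10^(80/10) − 1.585e+07 = 8.415e+07, i.e. 79.25 dB(A).
Required insertion loss = 81 − 79.25 = 1.75 dB.

1.7 dB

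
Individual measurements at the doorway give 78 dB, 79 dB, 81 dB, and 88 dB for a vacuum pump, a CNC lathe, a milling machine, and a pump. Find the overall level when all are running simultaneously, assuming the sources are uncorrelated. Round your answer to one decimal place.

For uncorrelated sources the intensities add, so convert each level to linear form, sum, and take 10·log₁₀ of the total.
Σ 10^(L/10) = 10^(78/10) + 10^(79/10) + 10^(81/10) + 10^(88/10) = 8.994e+08.
L_total = 10·log₁₀(8.994e+08) = 89.54 dB.

89.5 dB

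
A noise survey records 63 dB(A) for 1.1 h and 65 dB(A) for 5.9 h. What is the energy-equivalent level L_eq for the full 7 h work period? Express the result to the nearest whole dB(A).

65 dB(A)

The energy average is taken in the linear domain: L_eq = 10·log₁₀[(Σ tᵢ·10^(Lᵢ/10))/T], T = 7 h.
Σ tᵢ·10^(Lᵢ/10) = 1.1·10^(63/10) + 5.9·10^(65/10) = 2.085e+07.
L_eq = 10·log₁₀(2.085e+07/7) = 64.74 dB(A).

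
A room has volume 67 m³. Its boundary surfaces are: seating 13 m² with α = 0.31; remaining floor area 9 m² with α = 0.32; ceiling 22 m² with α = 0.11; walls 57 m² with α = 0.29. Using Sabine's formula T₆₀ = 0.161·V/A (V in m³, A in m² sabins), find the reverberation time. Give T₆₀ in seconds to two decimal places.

Summing Sᵢαᵢ: 13·0.31 + 9·0.32 + 22·0.11 + 57·0.29 = 25.86 m².
T₆₀ = 0.161·V/A = 0.161·67/25.86 = 0.417 s.

0.42 s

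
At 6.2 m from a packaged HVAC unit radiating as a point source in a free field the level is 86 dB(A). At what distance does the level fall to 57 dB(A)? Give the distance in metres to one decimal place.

For a point source L₁ − L₂ = 20·log₁₀(r₂/r₁), so r₂ = r₁·10^((L₁−L₂)/20).
r₂ = 6.2·10^((86−57)/20) = 6.2·10^(29.0/20) = 174.74 m.

174.7 m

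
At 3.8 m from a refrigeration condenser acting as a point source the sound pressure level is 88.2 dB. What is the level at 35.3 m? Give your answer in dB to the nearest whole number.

69 dB

Point-source attenuation: ΔL = 20·log₁₀(r₂/r₁) = 20·log₁₀(35.3/3.8) = 19.360 dB.
L₂ = 88.2 − 20·log₁₀(35.3/3.8) = 88.2 − 19.360 = 68.84 dB.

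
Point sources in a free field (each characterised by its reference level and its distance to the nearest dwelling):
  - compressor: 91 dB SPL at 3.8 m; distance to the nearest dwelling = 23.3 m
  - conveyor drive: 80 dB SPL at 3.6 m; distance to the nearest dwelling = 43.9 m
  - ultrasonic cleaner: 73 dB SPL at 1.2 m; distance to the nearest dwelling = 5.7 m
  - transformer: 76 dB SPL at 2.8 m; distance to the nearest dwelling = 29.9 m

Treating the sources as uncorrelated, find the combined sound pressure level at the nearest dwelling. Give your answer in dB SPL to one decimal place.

75.5 dB SPL

Apply inverse-square spreading to bring every level to the receiver, then sum 10^(L/10).
compressor: 91 − 20·log₁₀(23.3/3.8) = 91 − 15.75 = 75.25 dB SPL.
conveyor drive: 80 − 20·log₁₀(43.9/3.6) = 80 − 21.72 = 58.28 dB SPL.
ultrasonic cleaner: 73 − 20·log₁₀(5.7/1.2) = 73 − 13.53 = 59.47 dB SPL.
transformer: 76 − 20·log₁₀(29.9/2.8) = 76 − 20.57 = 55.43 dB SPL.
Σ 10^(L/10) = 3.539e+07 → L_total = 10·log₁₀(3.539e+07) = 75.49 dB SPL.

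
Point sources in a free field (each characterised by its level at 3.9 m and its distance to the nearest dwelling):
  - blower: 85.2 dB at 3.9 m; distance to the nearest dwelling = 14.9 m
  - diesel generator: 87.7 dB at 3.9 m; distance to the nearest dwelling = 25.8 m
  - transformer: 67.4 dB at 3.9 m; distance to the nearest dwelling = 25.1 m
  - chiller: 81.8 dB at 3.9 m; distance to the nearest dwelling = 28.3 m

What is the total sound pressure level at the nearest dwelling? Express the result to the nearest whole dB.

76 dB

First find each source's level at the receiver (point-source: −20·log₁₀(r/r_ref)), then combine on an intensity basis.
blower: 85.2 − 20·log₁₀(14.9/3.9) = 85.2 − 11.64 = 73.56 dB.
diesel generator: 87.7 − 20·log₁₀(25.8/3.9) = 87.7 − 16.41 = 71.29 dB.
transformer: 67.4 − 20·log₁₀(25.1/3.9) = 67.4 − 16.17 = 51.23 dB.
chiller: 81.8 − 20·log₁₀(28.3/3.9) = 81.8 − 17.21 = 64.59 dB.
Σ 10^(L/10) = 3.915e+07 → L_total = 10·log₁₀(3.915e+07) = 75.93 dB.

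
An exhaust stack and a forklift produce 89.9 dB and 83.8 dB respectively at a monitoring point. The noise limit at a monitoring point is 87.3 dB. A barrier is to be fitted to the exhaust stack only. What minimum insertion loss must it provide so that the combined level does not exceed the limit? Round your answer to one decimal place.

Fixed contribution from the other source: Σ 10^(L/10) = 10^(83.8/10) = 2.399e+08 (83.80 dB).
To meet 87.3 dB overall, the treated exhaust stack may contribute at most 10^(87.3/10) − 2.399e+08 = 2.971e+08, i.e. 84.73 dB.
Required insertion loss = 89.9 − 84.73 = 5.17 dB.

5.2 dB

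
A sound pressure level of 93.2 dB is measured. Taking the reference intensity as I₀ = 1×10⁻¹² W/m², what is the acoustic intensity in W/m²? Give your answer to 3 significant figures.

0.00209 W/m²

L = 10·log₁₀(I/I₀) ⇒ I = I₀·10^(L/10) = 10⁻¹² × 10^9.32.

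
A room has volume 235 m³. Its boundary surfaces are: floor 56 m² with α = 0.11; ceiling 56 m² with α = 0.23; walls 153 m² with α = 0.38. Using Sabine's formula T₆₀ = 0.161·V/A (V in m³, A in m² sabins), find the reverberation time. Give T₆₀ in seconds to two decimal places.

0.49 s

Summing Sᵢαᵢ: 56·0.11 + 56·0.23 + 153·0.38 = 77.18 m².
T₆₀ = 0.161·V/A = 0.161·235/77.18 = 0.490 s.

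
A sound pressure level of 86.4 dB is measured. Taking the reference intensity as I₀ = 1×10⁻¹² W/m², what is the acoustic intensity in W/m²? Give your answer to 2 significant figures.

0.00044 W/m²

I = I₀·10^(L/10) = 10⁻¹² × 10^(86.4/10) = 10^(-3.360).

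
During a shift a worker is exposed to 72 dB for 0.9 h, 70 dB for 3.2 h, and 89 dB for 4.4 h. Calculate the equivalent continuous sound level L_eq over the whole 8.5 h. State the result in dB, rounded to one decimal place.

86.2 dB

Weight each interval's intensity by its duration and average over T = 8.5 h:
Σ tᵢ·10^(Lᵢ/10) = 0.9·10^(72/10) + 3.2·10^(70/10) + 4.4·10^(89/10) = 3.541e+09.
L_eq = 10·log₁₀(3.541e+09/8.5) = 86.20 dB.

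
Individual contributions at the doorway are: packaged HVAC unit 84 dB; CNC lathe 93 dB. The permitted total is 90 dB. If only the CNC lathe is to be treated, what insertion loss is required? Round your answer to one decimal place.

Fixed contribution from the other source: Σ 10^(L/10) = 10^(84/10) = 2.512e+08 (84.00 dB).
To meet 90 dB overall, the treated CNC lathe may contribute at most 10^(90/10) − 2.512e+08 = 7.488e+08, i.e. 88.74 dB.
So the CNC lathe must be reduced from 93 to 88.74 dB: IL = 4.26 dB.

4.3 dB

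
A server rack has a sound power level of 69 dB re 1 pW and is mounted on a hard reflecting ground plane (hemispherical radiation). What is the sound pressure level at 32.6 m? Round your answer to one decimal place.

30.8 dB

The power spreads over a hemisphere of area 2π·r², so L_p = L_w − 10·log₁₀(2π·r²).
2π·r² = 6678 m², 10·log₁₀ of that is 38.246 dB.
L_p = 69 − 38.246 = 30.75 dB.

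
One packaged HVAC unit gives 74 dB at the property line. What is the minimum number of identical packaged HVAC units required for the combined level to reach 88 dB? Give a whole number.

26

The shortfall is 88 − 74 = 14.0 dB, and N units add 10·log₁₀ N, so need 10·log₁₀ N ≥ 14.0.
N ≥ 10^(14.0/10) = 25.119, so N = 26.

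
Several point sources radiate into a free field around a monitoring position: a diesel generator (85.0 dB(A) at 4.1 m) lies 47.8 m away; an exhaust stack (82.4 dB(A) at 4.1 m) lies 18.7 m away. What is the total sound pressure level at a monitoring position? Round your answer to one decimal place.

70.3 dB(A)

First find each source's level at the receiver (point-source: −20·log₁₀(r/r_ref)), then combine on an intensity basis.
diesel generator: 85.0 − 20·log₁₀(47.8/4.1) = 85.0 − 21.33 = 63.67 dB(A).
exhaust stack: 82.4 − 20·log₁₀(18.7/4.1) = 82.4 − 13.18 = 69.22 dB(A).
Σ 10^(L/10) = 1.068e+07 → L_total = 10·log₁₀(1.068e+07) = 70.29 dB(A).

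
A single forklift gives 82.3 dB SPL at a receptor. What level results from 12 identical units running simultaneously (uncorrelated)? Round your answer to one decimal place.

93.1 dB SPL

L_total = L₁ + 10·log₁₀ N for N identical incoherent sources.
L_total = 82.3 + 10·log₁₀(12) = 82.3 + 10.792 = 93.09 dB SPL.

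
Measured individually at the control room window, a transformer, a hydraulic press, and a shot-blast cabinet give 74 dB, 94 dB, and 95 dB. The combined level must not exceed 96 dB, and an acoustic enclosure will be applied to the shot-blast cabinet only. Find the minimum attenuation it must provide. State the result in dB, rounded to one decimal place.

3.4 dB

Everything except the shot-blast cabinet sums to 10^(74/10) + 10^(94/10) = 2.537e+09 in linear terms, 94.04 dB.
The limit corresponds to 10^(96/10) = 3.981e+09; subtracting the fixed part leaves 1.444e+09 for the shot-blast cabinet, i.e. 91.60 dB.
Required insertion loss = 95 − 91.60 = 3.40 dB.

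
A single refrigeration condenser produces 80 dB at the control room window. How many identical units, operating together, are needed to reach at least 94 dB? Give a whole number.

Need L₁ + 10·log₁₀ N ≥ 94, i.e. log₁₀ N ≥ 1.40.
N ≥ 10^(14.0/10) = 25.119, so N = 26.

26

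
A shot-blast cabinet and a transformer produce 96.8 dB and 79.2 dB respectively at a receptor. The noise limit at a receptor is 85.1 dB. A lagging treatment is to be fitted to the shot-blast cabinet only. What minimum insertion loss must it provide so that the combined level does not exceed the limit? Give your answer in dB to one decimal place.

13.0 dB

The untreated sources together contribute 10^(79.2/10) = 8.318e+07, i.e. 79.20 dB.
The limit corresponds to 10^(85.1/10) = 3.236e+08; subtracting the fixed part leaves 2.404e+08 for the shot-blast cabinet, i.e. 83.81 dB.
Required insertion loss = 96.8 − 83.81 = 12.99 dB.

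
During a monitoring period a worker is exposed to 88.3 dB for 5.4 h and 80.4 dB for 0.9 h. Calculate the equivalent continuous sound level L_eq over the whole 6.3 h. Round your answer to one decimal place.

Weight each interval's intensity by its duration and average over T = 6.3 h:
Σ tᵢ·10^(Lᵢ/10) = 5.4·10^(88.3/10) + 0.9·10^(80.4/10) = 3.750e+09.
L_eq = 10·log₁₀(3.750e+09/6.3) = 87.75 dB.

87.7 dB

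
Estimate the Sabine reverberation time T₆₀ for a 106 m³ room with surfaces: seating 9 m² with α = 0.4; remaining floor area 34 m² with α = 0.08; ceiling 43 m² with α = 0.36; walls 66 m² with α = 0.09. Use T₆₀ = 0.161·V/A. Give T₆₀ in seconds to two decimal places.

A = Σ Sᵢαᵢ = 9·0.4 + 34·0.08 + 43·0.36 + 66·0.09 = 27.74 m².
T₆₀ = 0.161·V/A = 0.161·106/27.74 = 0.615 s.

0.62 s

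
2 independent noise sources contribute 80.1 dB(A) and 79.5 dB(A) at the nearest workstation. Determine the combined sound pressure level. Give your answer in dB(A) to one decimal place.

82.8 dB(A)

For uncorrelated sources the intensities add, so convert each level to linear form, sum, and take 10·log₁₀ of the total.
Σ 10^(L/10) = 10^(80.1/10) + 10^(79.5/10) = 1.915e+08.
L_total = 10·log₁₀(1.915e+08) = 82.82 dB(A).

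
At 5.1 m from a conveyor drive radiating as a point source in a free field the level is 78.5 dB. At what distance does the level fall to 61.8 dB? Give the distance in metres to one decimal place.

The 16.7 dB drop corresponds to a distance ratio of 10^(16.7/20) for a point source.
r₂ = 5.1·10^((78.5−61.8)/20) = 5.1·10^(16.7/20) = 34.88 m.

34.9 m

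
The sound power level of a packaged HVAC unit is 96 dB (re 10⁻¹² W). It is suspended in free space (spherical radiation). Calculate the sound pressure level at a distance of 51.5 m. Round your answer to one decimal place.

The power spreads over a sphere of area 4π·r², so L_p = L_w − 10·log₁₀(4π·r²).
4π·r² = 3.333e+04 m², 10·log₁₀ of that is 45.228 dB.
L_p = 96 − 45.228 = 50.77 dB.

50.8 dB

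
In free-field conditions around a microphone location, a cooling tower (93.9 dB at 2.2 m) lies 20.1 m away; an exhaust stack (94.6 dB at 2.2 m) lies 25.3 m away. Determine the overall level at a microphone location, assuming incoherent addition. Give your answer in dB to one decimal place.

First find each source's level at the receiver (point-source: −20·log₁₀(r/r_ref)), then combine on an intensity basis.
cooling tower: 93.9 − 20·log₁₀(20.1/2.2) = 93.9 − 19.22 = 74.68 dB.
exhaust stack: 94.6 − 20·log₁₀(25.3/2.2) = 94.6 − 21.21 = 73.39 dB.
Σ 10^(L/10) = 5.121e+07 → L_total = 10·log₁₀(5.121e+07) = 77.09 dB.

77.1 dB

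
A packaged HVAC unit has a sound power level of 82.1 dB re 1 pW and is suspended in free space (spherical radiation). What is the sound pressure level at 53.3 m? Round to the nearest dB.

37 dB

The power spreads over a sphere of area 4π·r², so L_p = L_w − 10·log₁₀(4π·r²).
4π·r² = 3.57e+04 m², 10·log₁₀ of that is 45.527 dB.
L_p = 82.1 − 45.527 = 36.57 dB.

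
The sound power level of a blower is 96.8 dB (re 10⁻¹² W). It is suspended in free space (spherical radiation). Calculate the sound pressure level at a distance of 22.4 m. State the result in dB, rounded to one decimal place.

58.8 dB

The power spreads over a sphere of area 4π·r², so L_p = L_w − 10·log₁₀(4π·r²).
4π·r² = 6305 m², 10·log₁₀ of that is 37.997 dB.
L_p = 96.8 − 37.997 = 58.80 dB.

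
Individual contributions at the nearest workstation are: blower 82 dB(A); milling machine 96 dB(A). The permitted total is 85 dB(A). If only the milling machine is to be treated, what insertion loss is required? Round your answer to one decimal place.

The untreated sources together contribute 10^(82/10) = 1.585e+08, i.e. 82.00 dB(A).
The limit corresponds to 10^(85/10) = 3.162e+08; subtracting the fixed part leaves 1.577e+08 for the milling machine, i.e. 81.98 dB(A).
So the milling machine must be reduced from 96 to 81.98 dB(A): IL = 14.02 dB.

14.0 dB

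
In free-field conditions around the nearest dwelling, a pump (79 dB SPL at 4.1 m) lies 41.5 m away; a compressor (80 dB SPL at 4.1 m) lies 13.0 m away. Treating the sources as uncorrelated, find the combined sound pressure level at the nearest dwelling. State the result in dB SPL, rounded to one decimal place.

70.3 dB SPL

Propagate each source to the receiver with L = L_ref − 20·log₁₀(r/r_ref), then add intensities.
pump: 79 − 20·log₁₀(41.5/4.1) = 79 − 20.11 = 58.89 dB SPL.
compressor: 80 − 20·log₁₀(13.0/4.1) = 80 − 10.02 = 69.98 dB SPL.
Σ 10^(L/10) = 1.072e+07 → L_total = 10·log₁₀(1.072e+07) = 70.30 dB SPL.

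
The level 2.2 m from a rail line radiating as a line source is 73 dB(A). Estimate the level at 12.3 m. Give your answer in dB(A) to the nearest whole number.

Cylindrical spreading from a line source gives a 10·log₁₀(r₂/r₁) drop.
L₂ = 73 − 10·log₁₀(12.3/2.2) = 73 − 7.475 = 65.53 dB(A).

66 dB(A)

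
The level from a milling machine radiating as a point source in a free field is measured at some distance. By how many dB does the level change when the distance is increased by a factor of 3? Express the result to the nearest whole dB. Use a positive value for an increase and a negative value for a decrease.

With spherical spreading the level changes by −20·log₁₀(r₂/r₁).
ΔL = −20·log₁₀(3) = -9.54 dB.

-10 dB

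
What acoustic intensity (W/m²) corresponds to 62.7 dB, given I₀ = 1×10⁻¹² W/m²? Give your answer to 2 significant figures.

1.9e-06 W/m²

I = I₀·10^(L/10) = 10⁻¹² × 10^(62.7/10) = 10^(-5.730).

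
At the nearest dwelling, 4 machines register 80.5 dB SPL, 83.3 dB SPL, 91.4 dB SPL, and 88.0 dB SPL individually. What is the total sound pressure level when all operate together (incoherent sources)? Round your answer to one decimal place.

Incoherent sources combine by intensity addition: L_total = 10·log₁₀(Σ 10^(L_i/10)).
Σ 10^(L/10) = 10^(80.5/10) + 10^(83.3/10) + 10^(91.4/10) + 10^(88.0/10) = 2.337e+09.
L_total = 10·log₁₀(2.337e+09) = 93.69 dB SPL.

93.7 dB SPL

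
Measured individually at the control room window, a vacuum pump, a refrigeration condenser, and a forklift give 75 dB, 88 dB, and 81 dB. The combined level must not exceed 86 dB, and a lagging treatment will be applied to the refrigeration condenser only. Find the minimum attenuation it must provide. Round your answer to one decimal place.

Everything except the refrigeration condenser sums to 10^(75/10) + 10^(81/10) = 1.575e+08 in linear terms, 81.97 dB.
To meet 86 dB overall, the treated refrigeration condenser may contribute at most 10^(86/10) − 1.575e+08 = 2.406e+08, i.e. 83.81 dB.
Required insertion loss = 88 − 83.81 = 4.19 dB.

4.2 dB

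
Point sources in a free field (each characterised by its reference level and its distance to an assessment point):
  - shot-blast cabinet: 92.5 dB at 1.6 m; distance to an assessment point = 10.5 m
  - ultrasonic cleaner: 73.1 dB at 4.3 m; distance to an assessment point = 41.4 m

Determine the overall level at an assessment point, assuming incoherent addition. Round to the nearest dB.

76 dB

Propagate each source to the receiver with L = L_ref − 20·log₁₀(r/r_ref), then add intensities.
shot-blast cabinet: 92.5 − 20·log₁₀(10.5/1.6) = 92.5 − 16.34 = 76.16 dB.
ultrasonic cleaner: 73.1 − 20·log₁₀(41.4/4.3) = 73.1 − 19.67 = 53.43 dB.
Σ 10^(L/10) = 4.151e+07 → L_total = 10·log₁₀(4.151e+07) = 76.18 dB.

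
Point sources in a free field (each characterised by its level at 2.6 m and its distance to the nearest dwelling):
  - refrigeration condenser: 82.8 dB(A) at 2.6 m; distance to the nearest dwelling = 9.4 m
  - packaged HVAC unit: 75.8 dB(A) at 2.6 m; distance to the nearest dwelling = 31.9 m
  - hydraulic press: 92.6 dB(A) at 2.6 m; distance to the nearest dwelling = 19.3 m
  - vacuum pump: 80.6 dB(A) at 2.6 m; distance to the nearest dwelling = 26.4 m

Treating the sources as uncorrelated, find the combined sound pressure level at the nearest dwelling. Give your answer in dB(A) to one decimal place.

Apply inverse-square spreading to bring every level to the receiver, then sum 10^(L/10).
refrigeration condenser: 82.8 − 20·log₁₀(9.4/2.6) = 82.8 − 11.16 = 71.64 dB(A).
packaged HVAC unit: 75.8 − 20·log₁₀(31.9/2.6) = 75.8 − 21.78 = 54.02 dB(A).
hydraulic press: 92.6 − 20·log₁₀(19.3/2.6) = 92.6 − 17.41 = 75.19 dB(A).
vacuum pump: 80.6 − 20·log₁₀(26.4/2.6) = 80.6 − 20.13 = 60.47 dB(A).
Σ 10^(L/10) = 4.897e+07 → L_total = 10·log₁₀(4.897e+07) = 76.90 dB(A).

76.9 dB(A)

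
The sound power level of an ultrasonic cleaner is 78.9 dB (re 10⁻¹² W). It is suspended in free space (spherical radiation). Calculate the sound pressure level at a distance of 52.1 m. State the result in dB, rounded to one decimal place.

L_p = L_w − 10·log₁₀(4π·r²) with r = 52.1 m.
4π·r² = 3.411e+04 m², 10·log₁₀ of that is 45.329 dB.
L_p = 78.9 − 45.329 = 33.57 dB.

33.6 dB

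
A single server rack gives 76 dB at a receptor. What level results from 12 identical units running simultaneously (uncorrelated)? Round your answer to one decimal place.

86.8 dB

L_total = L₁ + 10·log₁₀ N for N identical incoherent sources.
L_total = 76 + 10·log₁₀(12) = 76 + 10.792 = 86.79 dB.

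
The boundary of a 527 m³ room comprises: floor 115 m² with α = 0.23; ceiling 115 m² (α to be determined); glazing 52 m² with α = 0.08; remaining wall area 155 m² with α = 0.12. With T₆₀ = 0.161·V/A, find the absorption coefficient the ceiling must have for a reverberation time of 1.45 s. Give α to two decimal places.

Required total absorption A = 0.161·527/1.45 = 58.52 m².
Absorption from the other surfaces = 115·0.23 + 52·0.08 + 155·0.12 = 49.21 m², so the ceiling must supply 9.31 m² over 115 m².
α = 9.31/115 = 0.081.

0.08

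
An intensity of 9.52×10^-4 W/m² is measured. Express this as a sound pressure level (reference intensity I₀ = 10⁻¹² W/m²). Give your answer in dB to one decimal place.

I/I₀ = 9.52×10^-4/10⁻¹² = 9.52×10^8, and L = 10·log₁₀(I/I₀).
L = 10·(0.9786 + 8) = 89.79 dB.

89.8 dB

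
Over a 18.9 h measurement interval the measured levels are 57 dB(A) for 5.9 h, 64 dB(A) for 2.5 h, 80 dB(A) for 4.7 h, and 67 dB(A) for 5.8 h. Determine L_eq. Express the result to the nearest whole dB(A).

The energy average is taken in the linear domain: L_eq = 10·log₁₀[(Σ tᵢ·10^(Lᵢ/10))/T], T = 18.9 h.
Σ tᵢ·10^(Lᵢ/10) = 5.9·10^(57/10) + 2.5·10^(64/10) + 4.7·10^(80/10) + 5.8·10^(67/10) = 5.083e+08.
L_eq = 10·log₁₀(5.083e+08/18.9) = 74.30 dB(A).

74 dB(A)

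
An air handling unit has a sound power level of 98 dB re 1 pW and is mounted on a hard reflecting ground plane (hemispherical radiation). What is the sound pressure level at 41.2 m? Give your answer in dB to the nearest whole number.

58 dB

Free-field hemispherical radiation: L_p = L_w − 10·log₁₀(2π·r²), r = 41.2 m.
2π·r² = 1.067e+04 m², 10·log₁₀ of that is 40.280 dB.
L_p = 98 − 40.280 = 57.72 dB.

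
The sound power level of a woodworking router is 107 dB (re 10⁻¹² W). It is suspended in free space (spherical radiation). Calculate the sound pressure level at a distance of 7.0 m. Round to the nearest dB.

79 dB

The power spreads over a sphere of area 4π·r², so L_p = L_w − 10·log₁₀(4π·r²).
4π·r² = 615.8 m², 10·log₁₀ of that is 27.894 dB.
L_p = 107 − 27.894 = 79.11 dB.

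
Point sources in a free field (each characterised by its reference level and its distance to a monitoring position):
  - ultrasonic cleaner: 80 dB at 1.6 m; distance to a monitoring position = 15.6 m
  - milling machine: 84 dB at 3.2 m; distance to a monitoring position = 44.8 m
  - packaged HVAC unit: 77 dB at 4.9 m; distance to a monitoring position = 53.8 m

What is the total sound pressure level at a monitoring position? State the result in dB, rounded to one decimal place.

64.4 dB

Apply inverse-square spreading to bring every level to the receiver, then sum 10^(L/10).
ultrasonic cleaner: 80 − 20·log₁₀(15.6/1.6) = 80 − 19.78 = 60.22 dB.
milling machine: 84 − 20·log₁₀(44.8/3.2) = 84 − 22.92 = 61.08 dB.
packaged HVAC unit: 77 − 20·log₁₀(53.8/4.9) = 77 − 20.81 = 56.19 dB.
Σ 10^(L/10) = 2.749e+06 → L_total = 10·log₁₀(2.749e+06) = 64.39 dB.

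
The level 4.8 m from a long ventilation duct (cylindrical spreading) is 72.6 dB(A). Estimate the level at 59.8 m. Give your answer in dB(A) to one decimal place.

61.6 dB(A)

Cylindrical spreading from a line source gives a 10·log₁₀(r₂/r₁) drop.
L₂ = 72.6 − 10·log₁₀(59.8/4.8) = 72.6 − 10.955 = 61.65 dB(A).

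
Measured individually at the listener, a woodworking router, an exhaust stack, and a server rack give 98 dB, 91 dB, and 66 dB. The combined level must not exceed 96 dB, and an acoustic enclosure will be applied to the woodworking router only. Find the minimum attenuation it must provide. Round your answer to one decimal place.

Everything except the woodworking router sums to 10^(91/10) + 10^(66/10) = 1.263e+09 in linear terms, 91.01 dB.
To meet 96 dB overall, the treated woodworking router may contribute at most 10^(96/10) − 1.263e+09 = 2.718e+09, i.e. 94.34 dB.
Required insertion loss = 98 − 94.34 = 3.66 dB.

3.7 dB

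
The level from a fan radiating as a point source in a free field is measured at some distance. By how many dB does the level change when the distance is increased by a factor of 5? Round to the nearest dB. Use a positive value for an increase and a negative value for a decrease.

-14 dB

A point source loses 6 dB per doubling of distance; generally ΔL = −20·log₁₀(r₂/r₁).
ΔL = −20·log₁₀(5) = -13.98 dB.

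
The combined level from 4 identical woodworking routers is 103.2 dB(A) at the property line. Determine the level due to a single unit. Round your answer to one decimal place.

For N identical incoherent sources L_total = L₁ + 10·log₁₀ N, so L₁ = 103.2 − 10·log₁₀(4) = 103.2 − 6.021.

97.2 dB(A)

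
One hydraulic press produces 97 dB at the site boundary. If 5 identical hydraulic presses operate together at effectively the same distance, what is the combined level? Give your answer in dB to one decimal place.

With 5 equal, uncorrelated contributions the intensity is 5× that of one unit, giving a rise of 10·log₁₀ 5.
L_total = 97 + 10·log₁₀(5) = 97 + 6.990 = 103.99 dB.

104.0 dB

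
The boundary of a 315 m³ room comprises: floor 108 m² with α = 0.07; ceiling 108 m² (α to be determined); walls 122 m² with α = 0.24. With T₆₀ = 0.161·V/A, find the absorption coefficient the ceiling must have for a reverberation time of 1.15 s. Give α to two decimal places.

0.07

From T₆₀ = 0.161·V/A, the target T₆₀ = 1.15 s needs A = 0.161·315/1.15 = 44.10 m².
Absorption from the other surfaces = 108·0.07 + 122·0.24 = 36.84 m², so the ceiling must supply 7.26 m² over 108 m².
α = 7.26/108 = 0.067.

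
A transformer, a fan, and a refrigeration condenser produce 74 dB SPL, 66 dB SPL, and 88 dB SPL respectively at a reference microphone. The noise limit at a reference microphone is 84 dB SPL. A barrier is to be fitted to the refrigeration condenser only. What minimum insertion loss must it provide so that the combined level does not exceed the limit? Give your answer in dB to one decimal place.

4.5 dB

Fixed contribution from the other sources: Σ 10^(L/10) = 10^(74/10) + 10^(66/10) = 2.910e+07 (74.64 dB SPL).
To meet 84 dB SPL overall, the treated refrigeration condenser may contribute at most 10^(84/10) − 2.910e+07 = 2.221e+08, i.e. 83.47 dB SPL.
Required insertion loss = 88 − 83.47 = 4.53 dB.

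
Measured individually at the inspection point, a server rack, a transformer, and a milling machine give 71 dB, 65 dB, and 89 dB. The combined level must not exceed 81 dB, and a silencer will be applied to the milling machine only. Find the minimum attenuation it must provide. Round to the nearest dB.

9 dB

Fixed contribution from the other sources: Σ 10^(L/10) = 10^(71/10) + 10^(65/10) = 1.575e+07 (71.97 dB).
To meet 81 dB overall, the treated milling machine may contribute at most 10^(81/10) − 1.575e+07 = 1.101e+08, i.e. 80.42 dB.
So the milling machine must be reduced from 89 to 80.42 dB: IL = 8.58 dB.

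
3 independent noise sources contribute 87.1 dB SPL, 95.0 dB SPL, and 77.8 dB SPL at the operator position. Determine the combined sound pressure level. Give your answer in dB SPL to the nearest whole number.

For uncorrelated sources the intensities add, so convert each level to linear form, sum, and take 10·log₁₀ of the total.
Σ 10^(L/10) = 10^(87.1/10) + 10^(95.0/10) + 10^(77.8/10) = 3.735e+09.
L_total = 10·log₁₀(3.735e+09) = 95.72 dB SPL.

96 dB SPL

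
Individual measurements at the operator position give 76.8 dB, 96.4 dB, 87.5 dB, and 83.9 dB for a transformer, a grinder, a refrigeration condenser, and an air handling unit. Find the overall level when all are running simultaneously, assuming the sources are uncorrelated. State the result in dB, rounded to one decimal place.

Incoherent sources combine by intensity addition: L_total = 10·log₁₀(Σ 10^(L_i/10)).
Σ 10^(L/10) = 10^(76.8/10) + 10^(96.4/10) + 10^(87.5/10) + 10^(83.9/10) = 5.221e+09.
L_total = 10·log₁₀(5.221e+09) = 97.18 dB.

97.2 dB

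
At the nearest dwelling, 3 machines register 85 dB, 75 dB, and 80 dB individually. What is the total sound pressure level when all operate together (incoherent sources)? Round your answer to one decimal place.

Incoherent sources combine by intensity addition: L_total = 10·log₁₀(Σ 10^(L_i/10)).
Σ 10^(L/10) = 10^(85/10) + 10^(75/10) + 10^(80/10) = 4.479e+08.
L_total = 10·log₁₀(4.479e+08) = 86.51 dB.

86.5 dB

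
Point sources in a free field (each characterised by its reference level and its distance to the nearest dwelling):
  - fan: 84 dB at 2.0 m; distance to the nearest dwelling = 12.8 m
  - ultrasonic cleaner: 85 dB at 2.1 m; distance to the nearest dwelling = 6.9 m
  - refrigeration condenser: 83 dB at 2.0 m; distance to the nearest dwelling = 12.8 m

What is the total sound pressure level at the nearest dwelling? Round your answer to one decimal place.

First find each source's level at the receiver (point-source: −20·log₁₀(r/r_ref)), then combine on an intensity basis.
fan: 84 − 20·log₁₀(12.8/2.0) = 84 − 16.12 = 67.88 dB.
ultrasonic cleaner: 85 − 20·log₁₀(6.9/2.1) = 85 − 10.33 = 74.67 dB.
refrigeration condenser: 83 − 20·log₁₀(12.8/2.0) = 83 − 16.12 = 66.88 dB.
Σ 10^(L/10) = 4.030e+07 → L_total = 10·log₁₀(4.030e+07) = 76.05 dB.

76.1 dB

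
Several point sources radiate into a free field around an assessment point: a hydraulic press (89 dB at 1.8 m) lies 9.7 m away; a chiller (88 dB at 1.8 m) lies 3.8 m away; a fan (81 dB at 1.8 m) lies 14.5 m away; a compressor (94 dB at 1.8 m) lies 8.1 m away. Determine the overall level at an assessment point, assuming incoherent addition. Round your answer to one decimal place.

Propagate each source to the receiver with L = L_ref − 20·log₁₀(r/r_ref), then add intensities.
hydraulic press: 89 − 20·log₁₀(9.7/1.8) = 89 − 14.63 = 74.37 dB.
chiller: 88 − 20·log₁₀(3.8/1.8) = 88 − 6.49 = 81.51 dB.
fan: 81 − 20·log₁₀(14.5/1.8) = 81 − 18.12 = 62.88 dB.
compressor: 94 − 20·log₁₀(8.1/1.8) = 94 − 13.06 = 80.94 dB.
Σ 10^(L/10) = 2.949e+08 → L_total = 10·log₁₀(2.949e+08) = 84.70 dB.

84.7 dB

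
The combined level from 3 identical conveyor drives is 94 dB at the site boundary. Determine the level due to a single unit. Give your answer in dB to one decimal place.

3 equal contributions raise the level by 10·log₁₀ 3 = 4.771 dB, so each unit alone gives 94 − 4.771.

89.2 dB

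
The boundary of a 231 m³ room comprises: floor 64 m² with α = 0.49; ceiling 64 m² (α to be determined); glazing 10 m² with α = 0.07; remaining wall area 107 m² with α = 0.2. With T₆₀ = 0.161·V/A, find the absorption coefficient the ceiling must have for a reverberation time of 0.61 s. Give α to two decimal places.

0.12

Required total absorption A = 0.161·231/0.61 = 60.97 m².
Absorption from the other surfaces = 64·0.49 + 10·0.07 + 107·0.2 = 53.46 m², so the ceiling must supply 7.51 m² over 64 m².
α = 7.51/64 = 0.117.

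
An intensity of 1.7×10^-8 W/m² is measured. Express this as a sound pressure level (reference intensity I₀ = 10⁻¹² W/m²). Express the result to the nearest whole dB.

42 dB

Dividing by I₀ shifts the exponent by 12: I/I₀ = 1.7×10^4.
L = 10·(0.2304 + 4) = 42.30 dB.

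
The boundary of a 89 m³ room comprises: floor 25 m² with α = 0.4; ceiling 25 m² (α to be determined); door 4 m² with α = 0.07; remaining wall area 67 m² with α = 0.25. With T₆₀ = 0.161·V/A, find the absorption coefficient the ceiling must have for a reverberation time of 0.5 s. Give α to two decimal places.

From T₆₀ = 0.161·V/A, the target T₆₀ = 0.5 s needs A = 0.161·89/0.5 = 28.66 m².
Absorption from the other surfaces = 25·0.4 + 4·0.07 + 67·0.25 = 27.03 m², so the ceiling must supply 1.63 m² over 25 m².
α = 1.63/25 = 0.065.

0.07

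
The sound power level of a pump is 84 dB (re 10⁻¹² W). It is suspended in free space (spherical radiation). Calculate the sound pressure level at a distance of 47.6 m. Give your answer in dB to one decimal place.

39.5 dB

The power spreads over a sphere of area 4π·r², so L_p = L_w − 10·log₁₀(4π·r²).
4π·r² = 2.847e+04 m², 10·log₁₀ of that is 44.544 dB.
L_p = 84 − 44.544 = 39.46 dB.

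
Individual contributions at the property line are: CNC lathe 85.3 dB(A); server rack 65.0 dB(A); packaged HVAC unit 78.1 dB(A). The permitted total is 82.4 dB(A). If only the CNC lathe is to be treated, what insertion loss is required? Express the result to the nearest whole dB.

5 dB

Everything except the CNC lathe sums to 10^(65.0/10) + 10^(78.1/10) = 6.773e+07 in linear terms, 78.31 dB(A).
To meet 82.4 dB(A) overall, the treated CNC lathe may contribute at most 10^(82.4/10) − 6.773e+07 = 1.061e+08, i.e. 80.26 dB(A).
Required insertion loss = 85.3 − 80.26 = 5.04 dB.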